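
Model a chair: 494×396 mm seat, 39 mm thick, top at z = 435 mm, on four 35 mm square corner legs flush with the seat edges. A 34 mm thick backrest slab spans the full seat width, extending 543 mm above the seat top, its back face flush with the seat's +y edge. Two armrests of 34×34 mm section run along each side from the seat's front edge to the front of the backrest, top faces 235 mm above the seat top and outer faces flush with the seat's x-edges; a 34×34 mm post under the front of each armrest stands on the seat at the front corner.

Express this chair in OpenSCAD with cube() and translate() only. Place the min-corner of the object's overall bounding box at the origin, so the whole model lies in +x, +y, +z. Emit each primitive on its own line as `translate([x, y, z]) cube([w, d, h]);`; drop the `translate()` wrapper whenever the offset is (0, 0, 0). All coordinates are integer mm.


translate([0, 0, 396]) cube([494, 396, 39]);
cube([35, 35, 396]);
translate([459, 0, 0]) cube([35, 35, 396]);
translate([0, 361, 0]) cube([35, 35, 396]);
translate([459, 361, 0]) cube([35, 35, 396]);
translate([0, 362, 435]) cube([494, 34, 543]);
translate([0, 0, 636]) cube([34, 362, 34]);
translate([460, 0, 636]) cube([34, 362, 34]);
translate([0, 0, 435]) cube([34, 34, 201]);
translate([460, 0, 435]) cube([34, 34, 201]);


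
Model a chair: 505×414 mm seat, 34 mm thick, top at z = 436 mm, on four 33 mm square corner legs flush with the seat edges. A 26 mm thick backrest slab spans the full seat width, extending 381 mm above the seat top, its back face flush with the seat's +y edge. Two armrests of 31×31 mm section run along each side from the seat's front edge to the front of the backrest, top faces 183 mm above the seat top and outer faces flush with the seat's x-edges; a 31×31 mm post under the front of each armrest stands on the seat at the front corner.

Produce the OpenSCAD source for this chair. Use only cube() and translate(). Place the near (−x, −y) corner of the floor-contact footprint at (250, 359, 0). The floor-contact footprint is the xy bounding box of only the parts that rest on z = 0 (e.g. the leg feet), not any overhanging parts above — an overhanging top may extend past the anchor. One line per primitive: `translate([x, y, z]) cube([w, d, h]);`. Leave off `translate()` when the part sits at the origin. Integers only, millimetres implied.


translate([250, 359, 402]) cube([505, 414, 34]);
translate([250, 359, 0]) cube([33, 33, 402]);
translate([722, 359, 0]) cube([33, 33, 402]);
translate([250, 740, 0]) cube([33, 33, 402]);
translate([722, 740, 0]) cube([33, 33, 402]);
translate([250, 747, 436]) cube([505, 26, 381]);
translate([250, 359, 588]) cube([31, 388, 31]);
translate([724, 359, 588]) cube([31, 388, 31]);
translate([250, 359, 436]) cube([31, 31, 152]);
translate([724, 359, 436]) cube([31, 31, 152]);


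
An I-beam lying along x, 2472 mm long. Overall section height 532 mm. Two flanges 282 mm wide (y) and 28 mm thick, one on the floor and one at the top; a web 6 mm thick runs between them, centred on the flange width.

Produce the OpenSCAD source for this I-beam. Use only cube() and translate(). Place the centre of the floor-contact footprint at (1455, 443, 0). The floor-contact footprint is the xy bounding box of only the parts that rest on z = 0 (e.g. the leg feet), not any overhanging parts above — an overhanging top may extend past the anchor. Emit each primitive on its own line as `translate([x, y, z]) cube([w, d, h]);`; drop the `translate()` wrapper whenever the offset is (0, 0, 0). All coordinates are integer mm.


translate([219, 302, 0]) cube([2472, 282, 28]);
translate([219, 440, 28]) cube([2472, 6, 476]);
translate([219, 302, 504]) cube([2472, 282, 28]);


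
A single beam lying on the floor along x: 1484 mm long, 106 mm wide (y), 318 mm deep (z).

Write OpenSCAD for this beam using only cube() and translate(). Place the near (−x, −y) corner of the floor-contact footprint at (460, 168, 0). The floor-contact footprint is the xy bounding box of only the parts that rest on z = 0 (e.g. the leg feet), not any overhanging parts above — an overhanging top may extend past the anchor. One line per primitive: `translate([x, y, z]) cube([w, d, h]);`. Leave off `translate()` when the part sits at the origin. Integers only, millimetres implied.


translate([460, 168, 0]) cube([1484, 106, 318]);


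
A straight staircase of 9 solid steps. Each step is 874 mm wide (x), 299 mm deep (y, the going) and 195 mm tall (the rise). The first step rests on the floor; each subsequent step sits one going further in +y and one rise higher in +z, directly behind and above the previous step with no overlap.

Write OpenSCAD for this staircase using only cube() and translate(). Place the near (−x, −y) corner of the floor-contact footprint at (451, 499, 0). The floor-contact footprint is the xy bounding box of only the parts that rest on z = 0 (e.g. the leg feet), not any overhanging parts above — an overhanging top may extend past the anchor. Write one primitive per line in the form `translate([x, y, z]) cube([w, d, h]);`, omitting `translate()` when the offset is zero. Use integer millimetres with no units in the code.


translate([451, 499, 0]) cube([874, 299, 195]);
translate([451, 798, 195]) cube([874, 299, 195]);
translate([451, 1097, 390]) cube([874, 299, 195]);
translate([451, 1396, 585]) cube([874, 299, 195]);
translate([451, 1695, 780]) cube([874, 299, 195]);
translate([451, 1994, 975]) cube([874, 299, 195]);
translate([451, 2293, 1170]) cube([874, 299, 195]);
translate([451, 2592, 1365]) cube([874, 299, 195]);
translate([451, 2891, 1560]) cube([874, 299, 195]);


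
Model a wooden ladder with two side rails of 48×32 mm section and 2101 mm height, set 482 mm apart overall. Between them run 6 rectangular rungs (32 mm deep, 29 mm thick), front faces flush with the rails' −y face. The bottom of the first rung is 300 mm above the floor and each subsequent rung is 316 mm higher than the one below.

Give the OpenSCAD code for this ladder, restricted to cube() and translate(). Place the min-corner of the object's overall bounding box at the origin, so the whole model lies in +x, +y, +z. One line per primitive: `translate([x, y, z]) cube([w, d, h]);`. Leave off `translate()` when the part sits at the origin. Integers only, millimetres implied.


cube([48, 32, 2101]);
translate([434, 0, 0]) cube([48, 32, 2101]);
translate([48, 0, 300]) cube([386, 32, 29]);
translate([48, 0, 616]) cube([386, 32, 29]);
translate([48, 0, 932]) cube([386, 32, 29]);
translate([48, 0, 1248]) cube([386, 32, 29]);
translate([48, 0, 1564]) cube([386, 32, 29]);
translate([48, 0, 1880]) cube([386, 32, 29]);


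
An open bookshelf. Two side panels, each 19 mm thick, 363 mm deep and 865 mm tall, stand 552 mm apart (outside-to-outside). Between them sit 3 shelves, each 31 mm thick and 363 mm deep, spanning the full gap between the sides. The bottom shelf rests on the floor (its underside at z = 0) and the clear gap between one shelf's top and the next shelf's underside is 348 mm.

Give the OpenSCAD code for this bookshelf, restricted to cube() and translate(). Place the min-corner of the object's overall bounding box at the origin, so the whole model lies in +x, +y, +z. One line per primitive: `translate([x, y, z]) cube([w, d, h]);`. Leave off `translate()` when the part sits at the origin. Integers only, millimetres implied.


cube([19, 363, 865]);
translate([533, 0, 0]) cube([19, 363, 865]);
translate([19, 0, 0]) cube([514, 363, 31]);
translate([19, 0, 379]) cube([514, 363, 31]);
translate([19, 0, 758]) cube([514, 363, 31]);


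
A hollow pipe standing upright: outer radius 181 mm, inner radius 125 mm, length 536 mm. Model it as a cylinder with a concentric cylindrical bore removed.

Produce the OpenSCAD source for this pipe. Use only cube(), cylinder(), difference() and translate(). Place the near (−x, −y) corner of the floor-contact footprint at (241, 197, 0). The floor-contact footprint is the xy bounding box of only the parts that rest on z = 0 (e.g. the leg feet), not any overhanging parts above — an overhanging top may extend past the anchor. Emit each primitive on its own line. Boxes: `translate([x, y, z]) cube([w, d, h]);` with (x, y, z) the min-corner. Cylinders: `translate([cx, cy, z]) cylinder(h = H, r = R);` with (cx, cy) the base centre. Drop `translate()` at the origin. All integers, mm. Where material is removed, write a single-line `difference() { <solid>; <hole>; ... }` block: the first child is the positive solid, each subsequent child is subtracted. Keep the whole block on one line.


difference() { translate([422, 378, 0]) cylinder(h = 536, r = 181); translate([422, 378, 0]) cylinder(h = 536, r = 125); }


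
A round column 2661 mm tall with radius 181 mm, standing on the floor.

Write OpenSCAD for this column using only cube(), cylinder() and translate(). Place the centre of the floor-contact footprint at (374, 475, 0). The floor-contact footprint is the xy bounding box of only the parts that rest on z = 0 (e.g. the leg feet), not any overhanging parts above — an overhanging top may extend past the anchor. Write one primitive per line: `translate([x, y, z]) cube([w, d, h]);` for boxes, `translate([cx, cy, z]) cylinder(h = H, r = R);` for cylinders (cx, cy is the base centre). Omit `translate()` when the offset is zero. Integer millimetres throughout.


translate([374, 475, 0]) cylinder(h = 2661, r = 181);


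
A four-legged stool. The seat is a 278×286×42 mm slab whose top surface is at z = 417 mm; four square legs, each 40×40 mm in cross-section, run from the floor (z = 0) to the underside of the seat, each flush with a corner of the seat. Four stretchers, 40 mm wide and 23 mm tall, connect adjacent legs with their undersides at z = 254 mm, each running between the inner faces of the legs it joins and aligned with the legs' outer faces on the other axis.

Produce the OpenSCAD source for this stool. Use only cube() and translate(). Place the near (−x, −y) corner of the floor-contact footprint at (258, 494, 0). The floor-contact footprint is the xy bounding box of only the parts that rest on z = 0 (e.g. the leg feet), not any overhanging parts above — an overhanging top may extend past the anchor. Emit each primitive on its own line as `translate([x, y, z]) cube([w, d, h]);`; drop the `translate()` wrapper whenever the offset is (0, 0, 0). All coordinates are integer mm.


translate([258, 494, 375]) cube([278, 286, 42]);
translate([258, 494, 0]) cube([40, 40, 375]);
translate([496, 494, 0]) cube([40, 40, 375]);
translate([258, 740, 0]) cube([40, 40, 375]);
translate([496, 740, 0]) cube([40, 40, 375]);
translate([298, 494, 254]) cube([198, 40, 23]);
translate([298, 740, 254]) cube([198, 40, 23]);
translate([258, 534, 254]) cube([40, 206, 23]);
translate([496, 534, 254]) cube([40, 206, 23]);


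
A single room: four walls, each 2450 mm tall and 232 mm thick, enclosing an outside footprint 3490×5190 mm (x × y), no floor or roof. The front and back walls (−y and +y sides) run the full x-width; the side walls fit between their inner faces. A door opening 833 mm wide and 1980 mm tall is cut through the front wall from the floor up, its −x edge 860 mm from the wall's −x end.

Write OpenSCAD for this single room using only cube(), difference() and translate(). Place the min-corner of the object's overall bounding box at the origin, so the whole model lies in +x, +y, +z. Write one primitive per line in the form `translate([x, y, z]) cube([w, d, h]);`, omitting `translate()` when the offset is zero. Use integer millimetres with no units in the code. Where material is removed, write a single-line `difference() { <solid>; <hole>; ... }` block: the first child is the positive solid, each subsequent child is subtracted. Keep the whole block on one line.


difference() { cube([3490, 232, 2450]); translate([860, 0, 0]) cube([833, 232, 1980]); }
translate([0, 4958, 0]) cube([3490, 232, 2450]);
translate([0, 232, 0]) cube([232, 4726, 2450]);
translate([3258, 232, 0]) cube([232, 4726, 2450]);


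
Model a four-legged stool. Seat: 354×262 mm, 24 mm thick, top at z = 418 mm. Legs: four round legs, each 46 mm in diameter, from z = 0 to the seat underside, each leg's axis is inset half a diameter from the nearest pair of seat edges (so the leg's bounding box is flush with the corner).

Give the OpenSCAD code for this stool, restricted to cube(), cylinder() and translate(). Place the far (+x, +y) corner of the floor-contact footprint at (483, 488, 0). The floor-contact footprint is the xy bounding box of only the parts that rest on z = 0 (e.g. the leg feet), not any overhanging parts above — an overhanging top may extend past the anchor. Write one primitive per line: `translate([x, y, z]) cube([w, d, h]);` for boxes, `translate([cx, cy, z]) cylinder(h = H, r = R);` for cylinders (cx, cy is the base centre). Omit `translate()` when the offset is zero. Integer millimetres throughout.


// leg_h = 418 - 24 = 394
translate([129, 226, 394]) cube([354, 262, 24]);
translate([152, 249, 0]) cylinder(h = 394, r = 23);
translate([460, 249, 0]) cylinder(h = 394, r = 23);
translate([152, 465, 0]) cylinder(h = 394, r = 23);
translate([460, 465, 0]) cylinder(h = 394, r = 23);


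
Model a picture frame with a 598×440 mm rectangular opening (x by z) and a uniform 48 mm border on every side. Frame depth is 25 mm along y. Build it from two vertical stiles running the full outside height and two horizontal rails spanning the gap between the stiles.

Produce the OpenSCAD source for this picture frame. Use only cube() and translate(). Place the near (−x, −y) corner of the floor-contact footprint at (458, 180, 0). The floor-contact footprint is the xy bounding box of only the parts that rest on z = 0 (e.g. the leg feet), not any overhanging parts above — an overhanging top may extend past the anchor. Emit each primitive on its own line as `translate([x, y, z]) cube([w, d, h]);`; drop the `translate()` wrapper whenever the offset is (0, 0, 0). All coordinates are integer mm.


translate([458, 180, 0]) cube([48, 25, 536]);
translate([1104, 180, 0]) cube([48, 25, 536]);
translate([506, 180, 0]) cube([598, 25, 48]);
translate([506, 180, 488]) cube([598, 25, 48]);


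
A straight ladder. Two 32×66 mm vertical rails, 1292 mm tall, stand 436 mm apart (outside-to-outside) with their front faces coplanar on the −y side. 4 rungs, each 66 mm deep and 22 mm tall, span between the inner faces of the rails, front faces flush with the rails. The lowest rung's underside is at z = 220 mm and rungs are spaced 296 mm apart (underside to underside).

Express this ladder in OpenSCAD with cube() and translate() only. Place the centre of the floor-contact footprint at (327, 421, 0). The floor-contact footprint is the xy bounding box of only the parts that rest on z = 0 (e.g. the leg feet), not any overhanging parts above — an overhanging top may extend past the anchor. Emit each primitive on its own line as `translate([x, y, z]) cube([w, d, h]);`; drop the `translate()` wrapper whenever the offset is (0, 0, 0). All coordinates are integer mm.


// rung span = 436 - 2*32 = 372
// rung[k] z = 220 + k*296
translate([109, 388, 0]) cube([32, 66, 1292]);
translate([513, 388, 0]) cube([32, 66, 1292]);
translate([141, 388, 220]) cube([372, 66, 22]);
translate([141, 388, 516]) cube([372, 66, 22]);
translate([141, 388, 812]) cube([372, 66, 22]);
translate([141, 388, 1108]) cube([372, 66, 22]);


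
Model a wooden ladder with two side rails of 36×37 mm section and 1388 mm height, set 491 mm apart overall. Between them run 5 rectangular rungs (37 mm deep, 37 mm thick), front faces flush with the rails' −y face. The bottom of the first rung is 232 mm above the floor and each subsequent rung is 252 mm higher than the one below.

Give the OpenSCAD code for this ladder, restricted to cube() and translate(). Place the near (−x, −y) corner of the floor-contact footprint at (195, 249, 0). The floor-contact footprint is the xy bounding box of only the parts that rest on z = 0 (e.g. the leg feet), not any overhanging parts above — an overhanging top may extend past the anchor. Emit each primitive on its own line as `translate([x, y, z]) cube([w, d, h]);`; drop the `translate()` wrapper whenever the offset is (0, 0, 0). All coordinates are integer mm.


translate([195, 249, 0]) cube([36, 37, 1388]);
translate([650, 249, 0]) cube([36, 37, 1388]);
translate([231, 249, 232]) cube([419, 37, 37]);
translate([231, 249, 484]) cube([419, 37, 37]);
translate([231, 249, 736]) cube([419, 37, 37]);
translate([231, 249, 988]) cube([419, 37, 37]);
translate([231, 249, 1240]) cube([419, 37, 37]);


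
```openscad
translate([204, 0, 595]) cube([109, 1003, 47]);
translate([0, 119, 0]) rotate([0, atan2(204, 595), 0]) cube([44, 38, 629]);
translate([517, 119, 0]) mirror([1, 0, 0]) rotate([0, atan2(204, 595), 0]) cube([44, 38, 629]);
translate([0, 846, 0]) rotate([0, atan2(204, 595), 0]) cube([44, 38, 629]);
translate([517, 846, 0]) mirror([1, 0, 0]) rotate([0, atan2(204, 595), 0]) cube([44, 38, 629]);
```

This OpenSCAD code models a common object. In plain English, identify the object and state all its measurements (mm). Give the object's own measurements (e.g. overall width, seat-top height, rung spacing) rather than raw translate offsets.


A sawhorse. A 109×1003×47 mm beam (x, y, z) sits on two A-frame leg pairs. Each pair is two raked legs of 44×38 mm section (38 mm along y) splaying symmetrically in x. Each leg rises 595 mm vertically over 204 mm of horizontal reach and is 629 mm long along its own axis. Every leg's outer bottom edge rests on the floor and its outer top edge meets a bottom edge of the beam — the left legs (tilting toward +x) meet the beam's −x bottom edge, the right legs (their mirror images, tilting toward −x) meet its +x bottom edge — so the leg tops tuck under the beam, the beam's underside is 595 mm above the floor, and the feet are 517 mm apart outside-to-outside with the beam centred between them. The two leg pairs are set in 119 mm from either end of the beam.


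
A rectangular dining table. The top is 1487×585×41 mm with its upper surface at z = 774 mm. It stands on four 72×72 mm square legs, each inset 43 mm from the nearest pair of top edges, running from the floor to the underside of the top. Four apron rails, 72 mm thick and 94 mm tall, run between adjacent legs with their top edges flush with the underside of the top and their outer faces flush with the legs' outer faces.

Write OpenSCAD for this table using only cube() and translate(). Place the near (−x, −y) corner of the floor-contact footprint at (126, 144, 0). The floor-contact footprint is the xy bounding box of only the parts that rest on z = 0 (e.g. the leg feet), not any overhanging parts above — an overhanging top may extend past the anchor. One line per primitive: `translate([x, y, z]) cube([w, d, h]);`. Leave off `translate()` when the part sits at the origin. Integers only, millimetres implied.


translate([83, 101, 733]) cube([1487, 585, 41]);
translate([126, 144, 0]) cube([72, 72, 733]);
translate([1455, 144, 0]) cube([72, 72, 733]);
translate([126, 571, 0]) cube([72, 72, 733]);
translate([1455, 571, 0]) cube([72, 72, 733]);
translate([198, 144, 639]) cube([1257, 72, 94]);
translate([198, 571, 639]) cube([1257, 72, 94]);
translate([126, 216, 639]) cube([72, 355, 94]);
translate([1455, 216, 639]) cube([72, 355, 94]);


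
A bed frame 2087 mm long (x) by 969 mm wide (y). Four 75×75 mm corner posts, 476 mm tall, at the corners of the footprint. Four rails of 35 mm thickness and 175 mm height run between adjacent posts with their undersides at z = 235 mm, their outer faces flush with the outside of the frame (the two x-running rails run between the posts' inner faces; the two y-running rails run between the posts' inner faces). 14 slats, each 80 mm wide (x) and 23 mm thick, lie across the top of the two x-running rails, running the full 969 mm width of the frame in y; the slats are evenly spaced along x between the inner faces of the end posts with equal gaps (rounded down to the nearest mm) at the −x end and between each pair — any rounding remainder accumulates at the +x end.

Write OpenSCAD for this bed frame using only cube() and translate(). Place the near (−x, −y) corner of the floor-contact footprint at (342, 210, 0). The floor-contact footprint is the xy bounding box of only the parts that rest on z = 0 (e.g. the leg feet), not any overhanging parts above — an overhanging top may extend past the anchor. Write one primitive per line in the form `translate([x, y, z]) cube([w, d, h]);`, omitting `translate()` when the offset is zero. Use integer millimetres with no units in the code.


translate([342, 210, 0]) cube([75, 75, 476]);
translate([342, 1104, 0]) cube([75, 75, 476]);
translate([2354, 210, 0]) cube([75, 75, 476]);
translate([2354, 1104, 0]) cube([75, 75, 476]);
translate([417, 210, 235]) cube([1937, 35, 175]);
translate([417, 1144, 235]) cube([1937, 35, 175]);
translate([342, 285, 235]) cube([35, 819, 175]);
translate([2394, 285, 235]) cube([35, 819, 175]);
translate([471, 210, 410]) cube([80, 969, 23]);
translate([605, 210, 410]) cube([80, 969, 23]);
translate([739, 210, 410]) cube([80, 969, 23]);
translate([873, 210, 410]) cube([80, 969, 23]);
translate([1007, 210, 410]) cube([80, 969, 23]);
translate([1141, 210, 410]) cube([80, 969, 23]);
translate([1275, 210, 410]) cube([80, 969, 23]);
translate([1409, 210, 410]) cube([80, 969, 23]);
translate([1543, 210, 410]) cube([80, 969, 23]);
translate([1677, 210, 410]) cube([80, 969, 23]);
translate([1811, 210, 410]) cube([80, 969, 23]);
translate([1945, 210, 410]) cube([80, 969, 23]);
translate([2079, 210, 410]) cube([80, 969, 23]);
translate([2213, 210, 410]) cube([80, 969, 23]);


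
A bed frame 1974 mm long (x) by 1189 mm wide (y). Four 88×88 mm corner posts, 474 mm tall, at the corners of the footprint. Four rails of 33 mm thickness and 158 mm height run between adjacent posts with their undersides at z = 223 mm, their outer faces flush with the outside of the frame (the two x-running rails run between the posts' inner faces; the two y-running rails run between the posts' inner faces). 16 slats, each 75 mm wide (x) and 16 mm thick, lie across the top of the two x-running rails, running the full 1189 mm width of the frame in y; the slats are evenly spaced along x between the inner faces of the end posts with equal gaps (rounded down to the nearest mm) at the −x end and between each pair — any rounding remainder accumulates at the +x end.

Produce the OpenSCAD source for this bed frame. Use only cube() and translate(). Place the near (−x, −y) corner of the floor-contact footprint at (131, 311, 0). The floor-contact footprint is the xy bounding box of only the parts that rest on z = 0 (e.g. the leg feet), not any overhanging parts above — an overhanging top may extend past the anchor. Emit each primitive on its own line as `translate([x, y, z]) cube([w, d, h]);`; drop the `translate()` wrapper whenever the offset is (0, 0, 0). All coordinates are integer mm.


translate([131, 311, 0]) cube([88, 88, 474]);
translate([131, 1412, 0]) cube([88, 88, 474]);
translate([2017, 311, 0]) cube([88, 88, 474]);
translate([2017, 1412, 0]) cube([88, 88, 474]);
translate([219, 311, 223]) cube([1798, 33, 158]);
translate([219, 1467, 223]) cube([1798, 33, 158]);
translate([131, 399, 223]) cube([33, 1013, 158]);
translate([2072, 399, 223]) cube([33, 1013, 158]);
translate([254, 311, 381]) cube([75, 1189, 16]);
translate([364, 311, 381]) cube([75, 1189, 16]);
translate([474, 311, 381]) cube([75, 1189, 16]);
translate([584, 311, 381]) cube([75, 1189, 16]);
translate([694, 311, 381]) cube([75, 1189, 16]);
translate([804, 311, 381]) cube([75, 1189, 16]);
translate([914, 311, 381]) cube([75, 1189, 16]);
translate([1024, 311, 381]) cube([75, 1189, 16]);
translate([1134, 311, 381]) cube([75, 1189, 16]);
translate([1244, 311, 381]) cube([75, 1189, 16]);
translate([1354, 311, 381]) cube([75, 1189, 16]);
translate([1464, 311, 381]) cube([75, 1189, 16]);
translate([1574, 311, 381]) cube([75, 1189, 16]);
translate([1684, 311, 381]) cube([75, 1189, 16]);
translate([1794, 311, 381]) cube([75, 1189, 16]);
translate([1904, 311, 381]) cube([75, 1189, 16]);


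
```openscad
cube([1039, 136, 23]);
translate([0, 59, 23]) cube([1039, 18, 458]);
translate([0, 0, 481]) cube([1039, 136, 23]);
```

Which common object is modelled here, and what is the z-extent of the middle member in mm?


An I-beam. The web height is 458 mm.

Two wide flanges with a thin centred web — an I-beam. Overall 504 mm minus two 23 mm flanges gives a web of 504 − 2·23 = 458 mm.


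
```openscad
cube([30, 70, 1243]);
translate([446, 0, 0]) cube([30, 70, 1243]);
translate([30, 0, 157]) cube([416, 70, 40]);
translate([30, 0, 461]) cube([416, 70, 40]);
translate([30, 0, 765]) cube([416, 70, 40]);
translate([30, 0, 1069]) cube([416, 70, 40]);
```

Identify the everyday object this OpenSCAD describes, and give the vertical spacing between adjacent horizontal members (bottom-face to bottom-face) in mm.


A ladder. The rung spacing is 304 mm.

Two tall 30×70 posts with 4 short bars between them — a ladder. Adjacent rungs sit at z = 157 and z = 461, so the spacing is 461 − 157 = 304 mm.


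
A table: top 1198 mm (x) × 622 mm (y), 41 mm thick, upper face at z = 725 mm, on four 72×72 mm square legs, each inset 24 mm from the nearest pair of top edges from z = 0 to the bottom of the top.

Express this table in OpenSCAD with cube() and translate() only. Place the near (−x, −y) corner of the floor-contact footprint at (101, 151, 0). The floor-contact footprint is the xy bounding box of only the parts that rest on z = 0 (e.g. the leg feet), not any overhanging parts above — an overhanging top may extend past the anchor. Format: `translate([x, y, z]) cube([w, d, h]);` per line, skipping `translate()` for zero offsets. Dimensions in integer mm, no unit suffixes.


translate([77, 127, 684]) cube([1198, 622, 41]);
translate([101, 151, 0]) cube([72, 72, 684]);
translate([1179, 151, 0]) cube([72, 72, 684]);
translate([101, 653, 0]) cube([72, 72, 684]);
translate([1179, 653, 0]) cube([72, 72, 684]);


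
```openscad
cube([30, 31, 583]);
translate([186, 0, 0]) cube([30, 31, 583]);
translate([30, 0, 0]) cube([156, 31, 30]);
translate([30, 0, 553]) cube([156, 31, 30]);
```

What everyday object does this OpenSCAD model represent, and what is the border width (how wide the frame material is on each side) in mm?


A picture frame. The border width is 30 mm.

Four thin pieces enclosing a rectangular opening — a picture frame. The two full-height stiles are 583 mm tall; the top rail sits at z = 553 and is 30 mm tall, so the border above the opening is 583 − 553 = 30 mm, matching the stile x-width.


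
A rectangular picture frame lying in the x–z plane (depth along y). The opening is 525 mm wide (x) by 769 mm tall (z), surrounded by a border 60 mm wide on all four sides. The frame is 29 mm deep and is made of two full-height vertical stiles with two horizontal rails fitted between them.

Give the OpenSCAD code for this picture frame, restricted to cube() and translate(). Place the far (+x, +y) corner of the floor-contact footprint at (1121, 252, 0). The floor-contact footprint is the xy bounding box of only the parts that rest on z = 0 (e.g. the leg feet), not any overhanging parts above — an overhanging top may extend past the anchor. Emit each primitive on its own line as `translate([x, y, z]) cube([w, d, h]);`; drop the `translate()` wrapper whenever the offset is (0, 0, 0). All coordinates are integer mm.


translate([476, 223, 0]) cube([60, 29, 889]);
translate([1061, 223, 0]) cube([60, 29, 889]);
translate([536, 223, 0]) cube([525, 29, 60]);
translate([536, 223, 829]) cube([525, 29, 60]);


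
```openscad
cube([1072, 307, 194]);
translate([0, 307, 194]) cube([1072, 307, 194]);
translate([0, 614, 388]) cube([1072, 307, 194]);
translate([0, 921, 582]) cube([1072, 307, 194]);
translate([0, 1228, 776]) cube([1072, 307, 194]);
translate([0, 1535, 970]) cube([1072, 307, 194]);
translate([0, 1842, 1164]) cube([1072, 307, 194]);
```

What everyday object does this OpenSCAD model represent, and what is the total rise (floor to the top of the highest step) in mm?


A staircase. The total rise is 1358 mm.

7 identical blocks, each offset up and back from the previous — a staircase. Each step is 194 mm tall and there are 7 of them, so the total rise is 7 × 194 = 1358 mm.


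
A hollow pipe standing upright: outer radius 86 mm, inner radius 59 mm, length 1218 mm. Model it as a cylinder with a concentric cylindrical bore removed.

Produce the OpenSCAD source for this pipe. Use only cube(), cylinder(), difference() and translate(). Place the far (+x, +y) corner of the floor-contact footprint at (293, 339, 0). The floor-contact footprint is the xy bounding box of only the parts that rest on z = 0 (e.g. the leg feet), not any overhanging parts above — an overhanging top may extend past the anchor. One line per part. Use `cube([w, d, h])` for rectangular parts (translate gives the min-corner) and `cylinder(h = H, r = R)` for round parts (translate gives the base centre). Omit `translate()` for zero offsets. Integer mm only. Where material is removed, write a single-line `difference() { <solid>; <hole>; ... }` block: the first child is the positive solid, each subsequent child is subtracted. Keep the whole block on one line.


difference() { translate([207, 253, 0]) cylinder(h = 1218, r = 86); translate([207, 253, 0]) cylinder(h = 1218, r = 59); }


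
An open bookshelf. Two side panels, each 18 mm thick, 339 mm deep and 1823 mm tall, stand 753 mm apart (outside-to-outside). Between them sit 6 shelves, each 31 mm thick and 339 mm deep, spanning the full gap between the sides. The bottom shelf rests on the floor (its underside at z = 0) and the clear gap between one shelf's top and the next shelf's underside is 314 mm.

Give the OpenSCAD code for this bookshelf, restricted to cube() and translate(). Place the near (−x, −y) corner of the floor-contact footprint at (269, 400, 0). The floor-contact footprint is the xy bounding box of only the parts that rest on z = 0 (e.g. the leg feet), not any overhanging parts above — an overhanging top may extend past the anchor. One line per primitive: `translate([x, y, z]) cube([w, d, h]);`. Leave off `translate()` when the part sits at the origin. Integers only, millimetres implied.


translate([269, 400, 0]) cube([18, 339, 1823]);
translate([1004, 400, 0]) cube([18, 339, 1823]);
translate([287, 400, 0]) cube([717, 339, 31]);
translate([287, 400, 345]) cube([717, 339, 31]);
translate([287, 400, 690]) cube([717, 339, 31]);
translate([287, 400, 1035]) cube([717, 339, 31]);
translate([287, 400, 1380]) cube([717, 339, 31]);
translate([287, 400, 1725]) cube([717, 339, 31]);


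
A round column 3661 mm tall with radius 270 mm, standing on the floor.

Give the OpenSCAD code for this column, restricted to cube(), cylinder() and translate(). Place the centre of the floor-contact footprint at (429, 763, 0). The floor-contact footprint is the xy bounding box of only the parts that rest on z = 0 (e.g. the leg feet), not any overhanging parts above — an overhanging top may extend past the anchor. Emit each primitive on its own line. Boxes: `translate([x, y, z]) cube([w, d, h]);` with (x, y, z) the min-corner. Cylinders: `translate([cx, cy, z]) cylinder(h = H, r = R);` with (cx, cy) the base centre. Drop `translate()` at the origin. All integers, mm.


translate([429, 763, 0]) cylinder(h = 3661, r = 270);


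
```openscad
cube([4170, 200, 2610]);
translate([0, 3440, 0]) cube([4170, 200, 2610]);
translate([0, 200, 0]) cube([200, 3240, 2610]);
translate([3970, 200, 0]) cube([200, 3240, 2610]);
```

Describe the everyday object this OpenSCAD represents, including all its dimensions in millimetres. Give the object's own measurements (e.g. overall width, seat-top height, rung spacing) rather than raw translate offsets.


The wall frame of a small rectangular building: four walls, each 2610 mm tall and 200 mm thick, enclosing a footprint 4170 mm (x) by 3640 mm (y) outside-to-outside, with no floor or roof. The front and back walls (the −y and +y sides) span the full width; the two side walls fit between them.


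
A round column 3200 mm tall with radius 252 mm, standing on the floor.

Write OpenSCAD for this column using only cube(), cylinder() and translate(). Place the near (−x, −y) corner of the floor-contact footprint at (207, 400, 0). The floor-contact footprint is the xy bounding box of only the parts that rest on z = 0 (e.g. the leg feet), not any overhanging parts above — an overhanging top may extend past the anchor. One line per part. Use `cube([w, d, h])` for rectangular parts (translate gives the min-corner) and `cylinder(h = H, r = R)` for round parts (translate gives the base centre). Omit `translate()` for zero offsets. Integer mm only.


translate([459, 652, 0]) cylinder(h = 3200, r = 252);


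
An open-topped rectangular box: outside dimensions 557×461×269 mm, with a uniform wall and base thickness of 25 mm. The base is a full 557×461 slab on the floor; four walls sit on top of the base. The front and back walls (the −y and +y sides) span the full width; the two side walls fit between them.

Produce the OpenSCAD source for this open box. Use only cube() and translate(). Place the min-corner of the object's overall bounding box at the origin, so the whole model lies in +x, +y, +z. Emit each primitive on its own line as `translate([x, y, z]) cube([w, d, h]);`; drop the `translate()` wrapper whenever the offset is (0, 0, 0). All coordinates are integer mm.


cube([557, 461, 25]);
translate([0, 0, 25]) cube([557, 25, 244]);
translate([0, 436, 25]) cube([557, 25, 244]);
translate([0, 25, 25]) cube([25, 411, 244]);
translate([532, 25, 25]) cube([25, 411, 244]);


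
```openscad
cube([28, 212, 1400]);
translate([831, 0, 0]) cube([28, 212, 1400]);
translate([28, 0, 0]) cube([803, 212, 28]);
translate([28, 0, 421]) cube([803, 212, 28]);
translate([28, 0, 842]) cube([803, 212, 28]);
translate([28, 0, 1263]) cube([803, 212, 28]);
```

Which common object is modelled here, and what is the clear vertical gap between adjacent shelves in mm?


A bookshelf. The clear shelf gap is 393 mm.

Two tall side panels with 4 horizontal boards between them — a bookshelf. The first two shelf undersides are at z = 0 and z = 421; with shelf thickness 28, the clear gap is 421 − 0 − 28 = 393 mm.


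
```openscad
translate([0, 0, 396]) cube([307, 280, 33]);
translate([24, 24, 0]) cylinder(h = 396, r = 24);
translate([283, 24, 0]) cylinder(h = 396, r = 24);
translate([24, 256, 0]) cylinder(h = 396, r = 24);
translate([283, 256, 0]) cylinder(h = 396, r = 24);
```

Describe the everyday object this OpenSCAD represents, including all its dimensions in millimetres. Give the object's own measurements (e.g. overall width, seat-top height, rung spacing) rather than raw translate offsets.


A four-legged stool. The seat is a 307×280×33 mm slab whose top surface is at z = 429 mm; four round legs, each 48 mm in diameter, run from the floor (z = 0) to the underside of the seat, each leg's axis is inset half a diameter from the nearest pair of seat edges (so the leg's bounding box is flush with the corner).


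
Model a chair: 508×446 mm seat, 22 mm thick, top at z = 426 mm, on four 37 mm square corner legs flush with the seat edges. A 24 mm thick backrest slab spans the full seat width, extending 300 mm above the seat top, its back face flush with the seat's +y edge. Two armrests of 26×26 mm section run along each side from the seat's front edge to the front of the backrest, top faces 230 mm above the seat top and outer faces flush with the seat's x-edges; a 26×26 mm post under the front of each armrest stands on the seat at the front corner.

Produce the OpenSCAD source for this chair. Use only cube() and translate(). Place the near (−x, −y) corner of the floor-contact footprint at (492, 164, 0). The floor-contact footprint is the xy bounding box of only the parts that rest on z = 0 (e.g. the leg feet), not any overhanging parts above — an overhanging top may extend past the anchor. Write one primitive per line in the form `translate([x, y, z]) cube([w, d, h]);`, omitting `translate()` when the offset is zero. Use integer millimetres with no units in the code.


// leg_h = 426 - 22 = 404
// arm post h = 230 - 26 = 204
translate([492, 164, 404]) cube([508, 446, 22]);
translate([492, 164, 0]) cube([37, 37, 404]);
translate([963, 164, 0]) cube([37, 37, 404]);
translate([492, 573, 0]) cube([37, 37, 404]);
translate([963, 573, 0]) cube([37, 37, 404]);
translate([492, 586, 426]) cube([508, 24, 300]);
translate([492, 164, 630]) cube([26, 422, 26]);
translate([974, 164, 630]) cube([26, 422, 26]);
translate([492, 164, 426]) cube([26, 26, 204]);
translate([974, 164, 426]) cube([26, 26, 204]);


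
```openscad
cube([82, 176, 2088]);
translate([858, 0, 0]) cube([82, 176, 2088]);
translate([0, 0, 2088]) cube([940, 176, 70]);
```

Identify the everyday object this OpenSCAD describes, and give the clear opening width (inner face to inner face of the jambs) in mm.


A door frame. The clear opening width is 776 mm.

Two 2088 mm tall posts with a header on top — a door frame. The left jamb is 82 mm wide at x = 0; the right jamb starts at x = 858. The clear opening is 858 − 82 = 776 mm.


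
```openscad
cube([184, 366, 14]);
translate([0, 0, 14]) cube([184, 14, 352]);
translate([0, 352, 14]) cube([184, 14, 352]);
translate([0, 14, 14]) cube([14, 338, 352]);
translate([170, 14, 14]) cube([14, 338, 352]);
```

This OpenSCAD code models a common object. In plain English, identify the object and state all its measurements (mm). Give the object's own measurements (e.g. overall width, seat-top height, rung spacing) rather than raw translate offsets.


An open-topped rectangular box: outside dimensions 184×366×366 mm, with a uniform wall and base thickness of 14 mm. The base is a full 184×366 slab on the floor; four walls sit on top of the base. The front and back walls (the −y and +y sides) span the full width; the two side walls fit between them.


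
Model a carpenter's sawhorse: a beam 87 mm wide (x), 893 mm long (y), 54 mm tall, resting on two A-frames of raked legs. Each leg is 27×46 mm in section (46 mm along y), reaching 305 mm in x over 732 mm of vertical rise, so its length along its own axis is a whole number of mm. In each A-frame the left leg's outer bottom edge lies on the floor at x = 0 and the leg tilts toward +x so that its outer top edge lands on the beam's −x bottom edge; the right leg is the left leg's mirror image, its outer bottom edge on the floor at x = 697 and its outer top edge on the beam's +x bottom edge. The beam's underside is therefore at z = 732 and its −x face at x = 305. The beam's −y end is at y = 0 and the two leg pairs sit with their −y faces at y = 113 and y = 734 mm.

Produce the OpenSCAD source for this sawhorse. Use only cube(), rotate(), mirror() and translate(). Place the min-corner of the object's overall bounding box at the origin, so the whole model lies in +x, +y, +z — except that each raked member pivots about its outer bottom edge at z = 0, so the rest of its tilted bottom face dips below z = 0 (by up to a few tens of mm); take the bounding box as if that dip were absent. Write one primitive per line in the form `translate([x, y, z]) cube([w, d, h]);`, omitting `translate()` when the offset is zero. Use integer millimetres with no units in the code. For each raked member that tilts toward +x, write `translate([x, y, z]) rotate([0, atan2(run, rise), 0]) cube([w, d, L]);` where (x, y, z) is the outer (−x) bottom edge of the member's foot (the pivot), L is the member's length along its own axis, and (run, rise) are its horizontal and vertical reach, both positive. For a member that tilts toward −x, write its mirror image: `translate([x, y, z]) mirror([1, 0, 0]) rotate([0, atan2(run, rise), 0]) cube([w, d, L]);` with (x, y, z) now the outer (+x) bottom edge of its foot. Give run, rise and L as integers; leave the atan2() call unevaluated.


translate([305, 0, 732]) cube([87, 893, 54]);
translate([0, 113, 0]) rotate([0, atan2(305, 732), 0]) cube([27, 46, 793]);
translate([697, 113, 0]) mirror([1, 0, 0]) rotate([0, atan2(305, 732), 0]) cube([27, 46, 793]);
translate([0, 734, 0]) rotate([0, atan2(305, 732), 0]) cube([27, 46, 793]);
translate([697, 734, 0]) mirror([1, 0, 0]) rotate([0, atan2(305, 732), 0]) cube([27, 46, 793]);
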